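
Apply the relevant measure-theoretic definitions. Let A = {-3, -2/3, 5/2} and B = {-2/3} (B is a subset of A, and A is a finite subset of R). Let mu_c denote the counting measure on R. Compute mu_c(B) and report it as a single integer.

Counting measure assigns mu_c(E) = |E| (number of elements) when E is finite.
B has 1 element(s), so mu_c(B) = 1.

1


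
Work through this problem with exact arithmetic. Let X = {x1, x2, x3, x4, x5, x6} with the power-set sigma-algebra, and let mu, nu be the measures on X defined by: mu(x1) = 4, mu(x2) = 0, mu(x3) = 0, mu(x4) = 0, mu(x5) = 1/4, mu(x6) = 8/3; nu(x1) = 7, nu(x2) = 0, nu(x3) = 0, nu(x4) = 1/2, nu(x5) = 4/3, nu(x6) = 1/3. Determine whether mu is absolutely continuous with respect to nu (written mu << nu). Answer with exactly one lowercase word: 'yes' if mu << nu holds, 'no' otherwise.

mu << nu means: every nu-null measurable set is also mu-null; equivalently, for every atom x, if nu({x}) = 0 then mu({x}) = 0.
Checking each atom:
  x1: nu = 7 > 0 -> no constraint.
  x2: nu = 0, mu = 0 -> consistent with mu << nu.
  x3: nu = 0, mu = 0 -> consistent with mu << nu.
  x4: nu = 1/2 > 0 -> no constraint.
  x5: nu = 4/3 > 0 -> no constraint.
  x6: nu = 1/3 > 0 -> no constraint.
No atom violates the condition. Therefore mu << nu.

yes


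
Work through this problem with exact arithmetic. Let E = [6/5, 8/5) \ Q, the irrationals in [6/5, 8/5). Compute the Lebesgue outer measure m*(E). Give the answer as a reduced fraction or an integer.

The interval I = [6/5, 8/5) has m(I) = 8/5 - 6/5 = 2/5 (endpoints are measure-zero, so open/closed/half-open agree). Write I = (I cap Q) u (I \ Q). The rationals in I are countable, so m*(I cap Q) = 0 (cover each rational by intervals whose total length is arbitrarily small). By countable subadditivity m*(I) <= m*(I cap Q) + m*(I \ Q), hence m*(I \ Q) >= m(I) = 2/5. The reverse inequality m*(I \ Q) <= m*(I) = 2/5 is trivial since (I \ Q) is a subset of I. Therefore m*(I \ Q) = 2/5.

2/5


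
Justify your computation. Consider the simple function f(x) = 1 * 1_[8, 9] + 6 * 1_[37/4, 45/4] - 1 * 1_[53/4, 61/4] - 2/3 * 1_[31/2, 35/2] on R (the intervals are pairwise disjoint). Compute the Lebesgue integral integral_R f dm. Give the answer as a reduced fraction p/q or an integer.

For a simple function f = sum_i c_i * 1_{A_i} with disjoint A_i,
  integral f dm = sum_i c_i * m(A_i).
Lengths of the A_i:
  m(A_1) = 9 - 8 = 1.
  m(A_2) = 45/4 - 37/4 = 2.
  m(A_3) = 61/4 - 53/4 = 2.
  m(A_4) = 35/2 - 31/2 = 2.
Contributions c_i * m(A_i):
  (1) * (1) = 1.
  (6) * (2) = 12.
  (-1) * (2) = -2.
  (-2/3) * (2) = -4/3.
Total: 1 + 12 - 2 - 4/3 = 29/3.

29/3


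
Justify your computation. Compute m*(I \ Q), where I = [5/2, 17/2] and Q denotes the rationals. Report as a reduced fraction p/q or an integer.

The interval I = [5/2, 17/2] has m(I) = 17/2 - 5/2 = 6 (endpoints are measure-zero, so open/closed/half-open agree). Write I = (I cap Q) u (I \ Q). The rationals in I are countable, so m*(I cap Q) = 0 (cover each rational by intervals whose total length is arbitrarily small). By countable subadditivity m*(I) <= m*(I cap Q) + m*(I \ Q), hence m*(I \ Q) >= m(I) = 6. The reverse inequality m*(I \ Q) <= m*(I) = 6 is trivial since (I \ Q) is a subset of I. Therefore m*(I \ Q) = 6.

6


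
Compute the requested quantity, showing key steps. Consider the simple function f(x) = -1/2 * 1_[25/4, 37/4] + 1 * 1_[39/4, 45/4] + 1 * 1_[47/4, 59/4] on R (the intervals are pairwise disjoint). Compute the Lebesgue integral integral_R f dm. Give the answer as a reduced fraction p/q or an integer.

For a simple function f = sum_i c_i * 1_{A_i} with disjoint A_i,
  integral f dm = sum_i c_i * m(A_i).
Lengths of the A_i:
  m(A_1) = 37/4 - 25/4 = 3.
  m(A_2) = 45/4 - 39/4 = 3/2.
  m(A_3) = 59/4 - 47/4 = 3.
Contributions c_i * m(A_i):
  (-1/2) * (3) = -3/2.
  (1) * (3/2) = 3/2.
  (1) * (3) = 3.
Total: -3/2 + 3/2 + 3 = 3.

3


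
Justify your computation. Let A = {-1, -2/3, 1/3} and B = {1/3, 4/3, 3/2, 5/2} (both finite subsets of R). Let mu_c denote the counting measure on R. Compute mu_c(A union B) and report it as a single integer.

Counting measure on a finite set equals cardinality. By inclusion-exclusion, |A union B| = |A| + |B| - |A cap B|.
|A| = 3, |B| = 4, |A cap B| = 1.
So mu_c(A union B) = 3 + 4 - 1 = 6.

6


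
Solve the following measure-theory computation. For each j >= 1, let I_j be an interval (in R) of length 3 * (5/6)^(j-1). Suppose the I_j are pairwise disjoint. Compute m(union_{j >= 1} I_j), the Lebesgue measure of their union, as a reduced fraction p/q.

By countable additivity of the Lebesgue measure on pairwise disjoint measurable sets,
  m(union_{j >= 1} I_j) = sum_{j >= 1} m(I_j) = sum_{j >= 1} a * r^(j-1),
  with a = 3 and r = 5/6.
Since 0 < r = 5/6 < 1, the geometric series converges:
  sum_{j >= 1} a * r^(j-1) = a / (1 - r).
  = 3 / (1 - 5/6)
  = 3 / (1/6)
  = 18.

18


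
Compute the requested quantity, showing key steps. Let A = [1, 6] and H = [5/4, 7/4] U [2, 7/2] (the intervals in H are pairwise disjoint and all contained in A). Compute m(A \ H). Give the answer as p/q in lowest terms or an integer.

The ambient interval has length m(A) = 6 - 1 = 5.
Since the holes are disjoint and sit inside A, by finite additivity
  m(H) = sum_i (b_i - a_i), and m(A \ H) = m(A) - m(H).
Computing the hole measures:
  m(H_1) = 7/4 - 5/4 = 1/2.
  m(H_2) = 7/2 - 2 = 3/2.
Summed: m(H) = 1/2 + 3/2 = 2.
So m(A \ H) = 5 - 2 = 3.

3


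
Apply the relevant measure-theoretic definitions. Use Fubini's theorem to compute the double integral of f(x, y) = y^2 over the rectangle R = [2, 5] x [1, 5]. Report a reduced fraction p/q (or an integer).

f(x, y) is a tensor product of a function of x and a function of y, and both factors are bounded continuous (hence Lebesgue integrable) on the rectangle, so Fubini's theorem applies:
  integral_R f d(m x m) = (integral_a1^b1 1 dx) * (integral_a2^b2 y^2 dy).
Inner integral in x: integral_{2}^{5} 1 dx = (5^1 - 2^1)/1
  = 3.
Inner integral in y: integral_{1}^{5} y^2 dy = (5^3 - 1^3)/3
  = 124/3.
Product: (3) * (124/3) = 124.

124


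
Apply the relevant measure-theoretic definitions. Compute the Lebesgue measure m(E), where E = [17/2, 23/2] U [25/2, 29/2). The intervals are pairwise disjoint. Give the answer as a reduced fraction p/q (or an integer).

For pairwise disjoint intervals, m(union_i I_i) = sum_i m(I_i),
and m is invariant under swapping open/closed endpoints (single points have measure 0).
So m(E) = sum_i (b_i - a_i).
  I_1 has length 23/2 - 17/2 = 3.
  I_2 has length 29/2 - 25/2 = 2.
Summing:
  m(E) = 3 + 2 = 5.

5


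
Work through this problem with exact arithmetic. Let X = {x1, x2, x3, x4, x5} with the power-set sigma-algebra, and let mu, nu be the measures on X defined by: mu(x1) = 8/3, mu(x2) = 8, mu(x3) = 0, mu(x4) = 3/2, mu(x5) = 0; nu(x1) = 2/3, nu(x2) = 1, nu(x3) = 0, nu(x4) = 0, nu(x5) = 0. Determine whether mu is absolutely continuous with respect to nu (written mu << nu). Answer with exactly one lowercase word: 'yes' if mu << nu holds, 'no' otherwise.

mu << nu means: every nu-null measurable set is also mu-null; equivalently, for every atom x, if nu({x}) = 0 then mu({x}) = 0.
Checking each atom:
  x1: nu = 2/3 > 0 -> no constraint.
  x2: nu = 1 > 0 -> no constraint.
  x3: nu = 0, mu = 0 -> consistent with mu << nu.
  x4: nu = 0, mu = 3/2 > 0 -> violates mu << nu.
  x5: nu = 0, mu = 0 -> consistent with mu << nu.
The atom(s) x4 violate the condition (nu = 0 but mu > 0). Therefore mu is NOT absolutely continuous w.r.t. nu.

no


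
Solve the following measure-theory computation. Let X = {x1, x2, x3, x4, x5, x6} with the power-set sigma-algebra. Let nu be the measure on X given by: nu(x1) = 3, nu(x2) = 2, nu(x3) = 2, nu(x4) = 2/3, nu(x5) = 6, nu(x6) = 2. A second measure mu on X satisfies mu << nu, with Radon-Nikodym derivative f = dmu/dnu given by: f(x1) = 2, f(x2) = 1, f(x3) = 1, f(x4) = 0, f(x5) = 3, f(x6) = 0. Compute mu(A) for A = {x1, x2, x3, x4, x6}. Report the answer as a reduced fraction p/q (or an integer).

By the defining property of the Radon-Nikodym derivative, for every measurable set A,
  mu(A) = integral_A f dnu.
Since nu is a discrete measure concentrated on the atoms of X, the integral over A reduces to the sum
  mu(A) = sum_{x in A} f(x) * nu({x}).
Computing each term:
  x1: f(x1) * nu(x1) = 2 * 3 = 6.
  x2: f(x2) * nu(x2) = 1 * 2 = 2.
  x3: f(x3) * nu(x3) = 1 * 2 = 2.
  x4: f(x4) * nu(x4) = 0 * 2/3 = 0.
  x6: f(x6) * nu(x6) = 0 * 2 = 0.
Summing: mu(A) = 6 + 2 + 2 + 0 + 0 = 10.

10


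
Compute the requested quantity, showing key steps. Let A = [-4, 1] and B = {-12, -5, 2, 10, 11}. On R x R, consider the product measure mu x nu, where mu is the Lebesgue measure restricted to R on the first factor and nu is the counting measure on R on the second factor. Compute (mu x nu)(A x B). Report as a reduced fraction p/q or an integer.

For a measurable rectangle A x B, the product measure satisfies
  (mu x nu)(A x B) = mu(A) * nu(B).
  mu(A) = 5.
  nu(B) = 5.
  (mu x nu)(A x B) = 5 * 5 = 25.

25


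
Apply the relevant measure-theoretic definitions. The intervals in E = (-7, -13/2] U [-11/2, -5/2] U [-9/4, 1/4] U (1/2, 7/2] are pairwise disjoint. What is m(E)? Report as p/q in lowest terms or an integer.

For pairwise disjoint intervals, m(union_i I_i) = sum_i m(I_i),
and m is invariant under swapping open/closed endpoints (single points have measure 0).
So m(E) = sum_i (b_i - a_i).
  I_1 has length -13/2 - (-7) = 1/2.
  I_2 has length -5/2 - (-11/2) = 3.
  I_3 has length 1/4 - (-9/4) = 5/2.
  I_4 has length 7/2 - 1/2 = 3.
Summing:
  m(E) = 1/2 + 3 + 5/2 + 3 = 9.

9


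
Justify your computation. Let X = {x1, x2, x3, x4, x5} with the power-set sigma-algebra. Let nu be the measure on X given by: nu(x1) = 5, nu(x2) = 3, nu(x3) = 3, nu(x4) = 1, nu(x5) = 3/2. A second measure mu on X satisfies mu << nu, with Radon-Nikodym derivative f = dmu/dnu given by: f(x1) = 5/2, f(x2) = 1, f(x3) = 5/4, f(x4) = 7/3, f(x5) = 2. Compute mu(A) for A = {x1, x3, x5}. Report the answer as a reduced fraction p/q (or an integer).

By the defining property of the Radon-Nikodym derivative, for every measurable set A,
  mu(A) = integral_A f dnu.
Since nu is a discrete measure concentrated on the atoms of X, the integral over A reduces to the sum
  mu(A) = sum_{x in A} f(x) * nu({x}).
Computing each term:
  x1: f(x1) * nu(x1) = 5/2 * 5 = 25/2.
  x3: f(x3) * nu(x3) = 5/4 * 3 = 15/4.
  x5: f(x5) * nu(x5) = 2 * 3/2 = 3.
Summing: mu(A) = 25/2 + 15/4 + 3 = 77/4.

77/4


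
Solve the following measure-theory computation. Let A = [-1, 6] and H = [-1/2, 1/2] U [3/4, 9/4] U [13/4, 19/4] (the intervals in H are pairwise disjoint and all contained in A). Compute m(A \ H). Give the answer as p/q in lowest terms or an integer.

The ambient interval has length m(A) = 6 - (-1) = 7.
Since the holes are disjoint and sit inside A, by finite additivity
  m(H) = sum_i (b_i - a_i), and m(A \ H) = m(A) - m(H).
Computing the hole measures:
  m(H_1) = 1/2 - (-1/2) = 1.
  m(H_2) = 9/4 - 3/4 = 3/2.
  m(H_3) = 19/4 - 13/4 = 3/2.
Summed: m(H) = 1 + 3/2 + 3/2 = 4.
So m(A \ H) = 7 - 4 = 3.

3


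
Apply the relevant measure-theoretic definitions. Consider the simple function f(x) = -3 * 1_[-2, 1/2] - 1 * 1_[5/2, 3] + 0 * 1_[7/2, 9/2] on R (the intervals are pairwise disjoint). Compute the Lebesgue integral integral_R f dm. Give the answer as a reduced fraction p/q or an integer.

For a simple function f = sum_i c_i * 1_{A_i} with disjoint A_i,
  integral f dm = sum_i c_i * m(A_i).
Lengths of the A_i:
  m(A_1) = 1/2 - (-2) = 5/2.
  m(A_2) = 3 - 5/2 = 1/2.
  m(A_3) = 9/2 - 7/2 = 1.
Contributions c_i * m(A_i):
  (-3) * (5/2) = -15/2.
  (-1) * (1/2) = -1/2.
  (0) * (1) = 0.
Total: -15/2 - 1/2 + 0 = -8.

-8


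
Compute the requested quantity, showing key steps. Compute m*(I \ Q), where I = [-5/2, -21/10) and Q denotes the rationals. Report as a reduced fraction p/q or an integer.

The interval I = [-5/2, -21/10) has m(I) = -21/10 - (-5/2) = 2/5 (endpoints are measure-zero, so open/closed/half-open agree). Write I = (I cap Q) u (I \ Q). The rationals in I are countable, so m*(I cap Q) = 0 (cover each rational by intervals whose total length is arbitrarily small). By countable subadditivity m*(I) <= m*(I cap Q) + m*(I \ Q), hence m*(I \ Q) >= m(I) = 2/5. The reverse inequality m*(I \ Q) <= m*(I) = 2/5 is trivial since (I \ Q) is a subset of I. Therefore m*(I \ Q) = 2/5.

2/5


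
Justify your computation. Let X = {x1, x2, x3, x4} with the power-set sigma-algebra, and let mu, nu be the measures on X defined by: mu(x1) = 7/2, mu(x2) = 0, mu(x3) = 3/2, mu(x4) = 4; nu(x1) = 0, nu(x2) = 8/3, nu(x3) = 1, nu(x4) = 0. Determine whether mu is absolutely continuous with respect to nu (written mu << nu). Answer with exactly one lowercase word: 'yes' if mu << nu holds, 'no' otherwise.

mu << nu means: every nu-null measurable set is also mu-null; equivalently, for every atom x, if nu({x}) = 0 then mu({x}) = 0.
Checking each atom:
  x1: nu = 0, mu = 7/2 > 0 -> violates mu << nu.
  x2: nu = 8/3 > 0 -> no constraint.
  x3: nu = 1 > 0 -> no constraint.
  x4: nu = 0, mu = 4 > 0 -> violates mu << nu.
The atom(s) x1, x4 violate the condition (nu = 0 but mu > 0). Therefore mu is NOT absolutely continuous w.r.t. nu.

no


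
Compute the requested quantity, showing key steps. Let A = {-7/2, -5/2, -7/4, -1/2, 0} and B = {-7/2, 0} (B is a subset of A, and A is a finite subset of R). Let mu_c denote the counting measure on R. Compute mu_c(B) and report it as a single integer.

Counting measure assigns mu_c(E) = |E| (number of elements) when E is finite.
B has 2 element(s), so mu_c(B) = 2.

2


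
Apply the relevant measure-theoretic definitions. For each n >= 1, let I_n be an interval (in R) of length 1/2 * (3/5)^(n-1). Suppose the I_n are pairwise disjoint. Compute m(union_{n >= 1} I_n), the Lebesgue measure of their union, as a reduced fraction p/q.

By countable additivity of the Lebesgue measure on pairwise disjoint measurable sets,
  m(union_{n >= 1} I_n) = sum_{n >= 1} m(I_n) = sum_{n >= 1} a * r^(n-1),
  with a = 1/2 and r = 3/5.
Since 0 < r = 3/5 < 1, the geometric series converges:
  sum_{n >= 1} a * r^(n-1) = a / (1 - r).
  = 1/2 / (1 - 3/5)
  = 1/2 / (2/5)
  = 5/4.

5/4


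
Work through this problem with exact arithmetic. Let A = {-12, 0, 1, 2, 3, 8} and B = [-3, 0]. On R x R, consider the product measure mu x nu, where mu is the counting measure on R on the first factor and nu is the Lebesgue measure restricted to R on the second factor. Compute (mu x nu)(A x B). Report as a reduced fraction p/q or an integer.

For a measurable rectangle A x B, the product measure satisfies
  (mu x nu)(A x B) = mu(A) * nu(B).
  mu(A) = 6.
  nu(B) = 3.
  (mu x nu)(A x B) = 6 * 3 = 18.

18


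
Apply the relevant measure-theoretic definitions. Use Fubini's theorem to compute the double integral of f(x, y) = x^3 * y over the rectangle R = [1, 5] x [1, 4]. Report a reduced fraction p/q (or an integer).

f(x, y) is a tensor product of a function of x and a function of y, and both factors are bounded continuous (hence Lebesgue integrable) on the rectangle, so Fubini's theorem applies:
  integral_R f d(m x m) = (integral_a1^b1 x^3 dx) * (integral_a2^b2 y dy).
Inner integral in x: integral_{1}^{5} x^3 dx = (5^4 - 1^4)/4
  = 156.
Inner integral in y: integral_{1}^{4} y dy = (4^2 - 1^2)/2
  = 15/2.
Product: (156) * (15/2) = 1170.

1170


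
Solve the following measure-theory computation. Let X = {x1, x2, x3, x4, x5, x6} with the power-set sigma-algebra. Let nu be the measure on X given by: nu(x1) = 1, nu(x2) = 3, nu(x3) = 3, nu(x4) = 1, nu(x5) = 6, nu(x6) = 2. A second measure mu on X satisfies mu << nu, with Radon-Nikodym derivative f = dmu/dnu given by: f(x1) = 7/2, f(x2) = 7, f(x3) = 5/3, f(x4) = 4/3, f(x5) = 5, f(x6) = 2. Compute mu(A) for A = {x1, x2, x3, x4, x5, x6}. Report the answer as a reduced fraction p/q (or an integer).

By the defining property of the Radon-Nikodym derivative, for every measurable set A,
  mu(A) = integral_A f dnu.
Since nu is a discrete measure concentrated on the atoms of X, the integral over A reduces to the sum
  mu(A) = sum_{x in A} f(x) * nu({x}).
Computing each term:
  x1: f(x1) * nu(x1) = 7/2 * 1 = 7/2.
  x2: f(x2) * nu(x2) = 7 * 3 = 21.
  x3: f(x3) * nu(x3) = 5/3 * 3 = 5.
  x4: f(x4) * nu(x4) = 4/3 * 1 = 4/3.
  x5: f(x5) * nu(x5) = 5 * 6 = 30.
  x6: f(x6) * nu(x6) = 2 * 2 = 4.
Summing: mu(A) = 7/2 + 21 + 5 + 4/3 + 30 + 4 = 389/6.

389/6


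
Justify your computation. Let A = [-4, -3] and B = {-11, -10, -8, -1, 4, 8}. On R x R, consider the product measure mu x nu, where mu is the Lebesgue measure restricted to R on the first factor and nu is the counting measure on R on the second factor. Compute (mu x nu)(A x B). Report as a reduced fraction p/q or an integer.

For a measurable rectangle A x B, the product measure satisfies
  (mu x nu)(A x B) = mu(A) * nu(B).
  mu(A) = 1.
  nu(B) = 6.
  (mu x nu)(A x B) = 1 * 6 = 6.

6


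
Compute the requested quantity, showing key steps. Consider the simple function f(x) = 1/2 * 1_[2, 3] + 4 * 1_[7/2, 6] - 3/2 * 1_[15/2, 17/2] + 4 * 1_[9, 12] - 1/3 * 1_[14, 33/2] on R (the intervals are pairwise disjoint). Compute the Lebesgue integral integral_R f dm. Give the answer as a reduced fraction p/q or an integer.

For a simple function f = sum_i c_i * 1_{A_i} with disjoint A_i,
  integral f dm = sum_i c_i * m(A_i).
Lengths of the A_i:
  m(A_1) = 3 - 2 = 1.
  m(A_2) = 6 - 7/2 = 5/2.
  m(A_3) = 17/2 - 15/2 = 1.
  m(A_4) = 12 - 9 = 3.
  m(A_5) = 33/2 - 14 = 5/2.
Contributions c_i * m(A_i):
  (1/2) * (1) = 1/2.
  (4) * (5/2) = 10.
  (-3/2) * (1) = -3/2.
  (4) * (3) = 12.
  (-1/3) * (5/2) = -5/6.
Total: 1/2 + 10 - 3/2 + 12 - 5/6 = 121/6.

121/6


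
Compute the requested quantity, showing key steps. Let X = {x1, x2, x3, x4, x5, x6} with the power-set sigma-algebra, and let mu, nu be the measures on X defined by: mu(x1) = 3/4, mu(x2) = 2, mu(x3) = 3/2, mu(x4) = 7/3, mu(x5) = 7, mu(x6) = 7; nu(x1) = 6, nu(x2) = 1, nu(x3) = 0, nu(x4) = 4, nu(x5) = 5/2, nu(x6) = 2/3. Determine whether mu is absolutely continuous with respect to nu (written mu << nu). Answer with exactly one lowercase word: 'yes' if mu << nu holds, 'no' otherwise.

mu << nu means: every nu-null measurable set is also mu-null; equivalently, for every atom x, if nu({x}) = 0 then mu({x}) = 0.
Checking each atom:
  x1: nu = 6 > 0 -> no constraint.
  x2: nu = 1 > 0 -> no constraint.
  x3: nu = 0, mu = 3/2 > 0 -> violates mu << nu.
  x4: nu = 4 > 0 -> no constraint.
  x5: nu = 5/2 > 0 -> no constraint.
  x6: nu = 2/3 > 0 -> no constraint.
The atom(s) x3 violate the condition (nu = 0 but mu > 0). Therefore mu is NOT absolutely continuous w.r.t. nu.

no


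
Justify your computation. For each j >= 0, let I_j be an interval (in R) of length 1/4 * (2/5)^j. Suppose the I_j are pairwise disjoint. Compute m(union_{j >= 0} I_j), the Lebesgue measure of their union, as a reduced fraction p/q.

By countable additivity of the Lebesgue measure on pairwise disjoint measurable sets,
  m(union_{j >= 0} I_j) = sum_{j >= 0} m(I_j) = sum_{j >= 0} a * r^j,
  with a = 1/4 and r = 2/5.
Since 0 < r = 2/5 < 1, the geometric series converges:
  sum_{j >= 0} a * r^j = a / (1 - r).
  = 1/4 / (1 - 2/5)
  = 1/4 / (3/5)
  = 5/12.

5/12


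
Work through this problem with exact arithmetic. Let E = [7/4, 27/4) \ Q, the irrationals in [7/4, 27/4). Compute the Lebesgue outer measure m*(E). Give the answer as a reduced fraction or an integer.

The interval I = [7/4, 27/4) has m(I) = 27/4 - 7/4 = 5 (endpoints are measure-zero, so open/closed/half-open agree). Write I = (I cap Q) u (I \ Q). The rationals in I are countable, so m*(I cap Q) = 0 (cover each rational by intervals whose total length is arbitrarily small). By countable subadditivity m*(I) <= m*(I cap Q) + m*(I \ Q), hence m*(I \ Q) >= m(I) = 5. The reverse inequality m*(I \ Q) <= m*(I) = 5 is trivial since (I \ Q) is a subset of I. Therefore m*(I \ Q) = 5.

5


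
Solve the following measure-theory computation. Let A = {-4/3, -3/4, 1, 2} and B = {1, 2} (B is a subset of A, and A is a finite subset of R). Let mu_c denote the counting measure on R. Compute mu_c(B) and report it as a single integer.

Counting measure assigns mu_c(E) = |E| (number of elements) when E is finite.
B has 2 element(s), so mu_c(B) = 2.

2


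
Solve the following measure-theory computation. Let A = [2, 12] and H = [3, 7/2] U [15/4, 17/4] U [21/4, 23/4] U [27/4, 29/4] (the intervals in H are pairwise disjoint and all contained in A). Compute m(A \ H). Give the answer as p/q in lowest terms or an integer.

The ambient interval has length m(A) = 12 - 2 = 10.
Since the holes are disjoint and sit inside A, by finite additivity
  m(H) = sum_i (b_i - a_i), and m(A \ H) = m(A) - m(H).
Computing the hole measures:
  m(H_1) = 7/2 - 3 = 1/2.
  m(H_2) = 17/4 - 15/4 = 1/2.
  m(H_3) = 23/4 - 21/4 = 1/2.
  m(H_4) = 29/4 - 27/4 = 1/2.
Summed: m(H) = 1/2 + 1/2 + 1/2 + 1/2 = 2.
So m(A \ H) = 10 - 2 = 8.

8


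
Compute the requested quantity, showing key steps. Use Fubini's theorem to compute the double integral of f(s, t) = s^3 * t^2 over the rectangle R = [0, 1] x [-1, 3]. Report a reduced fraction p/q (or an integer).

f(s, t) is a tensor product of a function of s and a function of t, and both factors are bounded continuous (hence Lebesgue integrable) on the rectangle, so Fubini's theorem applies:
  integral_R f d(m x m) = (integral_a1^b1 s^3 ds) * (integral_a2^b2 t^2 dt).
Inner integral in s: integral_{0}^{1} s^3 ds = (1^4 - 0^4)/4
  = 1/4.
Inner integral in t: integral_{-1}^{3} t^2 dt = (3^3 - (-1)^3)/3
  = 28/3.
Product: (1/4) * (28/3) = 7/3.

7/3


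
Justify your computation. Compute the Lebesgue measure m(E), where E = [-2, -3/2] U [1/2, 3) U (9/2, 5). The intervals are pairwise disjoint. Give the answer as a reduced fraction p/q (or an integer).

For pairwise disjoint intervals, m(union_i I_i) = sum_i m(I_i),
and m is invariant under swapping open/closed endpoints (single points have measure 0).
So m(E) = sum_i (b_i - a_i).
  I_1 has length -3/2 - (-2) = 1/2.
  I_2 has length 3 - 1/2 = 5/2.
  I_3 has length 5 - 9/2 = 1/2.
Summing:
  m(E) = 1/2 + 5/2 + 1/2 = 7/2.

7/2


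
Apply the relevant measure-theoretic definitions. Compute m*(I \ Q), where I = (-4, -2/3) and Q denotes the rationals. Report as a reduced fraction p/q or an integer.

The interval I = (-4, -2/3) has m(I) = -2/3 - (-4) = 10/3 (endpoints are measure-zero, so open/closed/half-open agree). Write I = (I cap Q) u (I \ Q). The rationals in I are countable, so m*(I cap Q) = 0 (cover each rational by intervals whose total length is arbitrarily small). By countable subadditivity m*(I) <= m*(I cap Q) + m*(I \ Q), hence m*(I \ Q) >= m(I) = 10/3. The reverse inequality m*(I \ Q) <= m*(I) = 10/3 is trivial since (I \ Q) is a subset of I. Therefore m*(I \ Q) = 10/3.

10/3


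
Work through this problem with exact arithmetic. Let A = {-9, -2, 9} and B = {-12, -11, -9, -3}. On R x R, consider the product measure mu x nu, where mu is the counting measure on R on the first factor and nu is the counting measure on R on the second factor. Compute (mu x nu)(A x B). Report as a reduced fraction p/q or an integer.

For a measurable rectangle A x B, the product measure satisfies
  (mu x nu)(A x B) = mu(A) * nu(B).
  mu(A) = 3.
  nu(B) = 4.
  (mu x nu)(A x B) = 3 * 4 = 12.

12


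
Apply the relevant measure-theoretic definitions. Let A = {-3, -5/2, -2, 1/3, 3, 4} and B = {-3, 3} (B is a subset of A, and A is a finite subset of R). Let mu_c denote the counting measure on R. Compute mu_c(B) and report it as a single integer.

Counting measure assigns mu_c(E) = |E| (number of elements) when E is finite.
B has 2 element(s), so mu_c(B) = 2.

2


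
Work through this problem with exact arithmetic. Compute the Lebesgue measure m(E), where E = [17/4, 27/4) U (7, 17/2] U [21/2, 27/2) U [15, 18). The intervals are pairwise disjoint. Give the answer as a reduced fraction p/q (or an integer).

For pairwise disjoint intervals, m(union_i I_i) = sum_i m(I_i),
and m is invariant under swapping open/closed endpoints (single points have measure 0).
So m(E) = sum_i (b_i - a_i).
  I_1 has length 27/4 - 17/4 = 5/2.
  I_2 has length 17/2 - 7 = 3/2.
  I_3 has length 27/2 - 21/2 = 3.
  I_4 has length 18 - 15 = 3.
Summing:
  m(E) = 5/2 + 3/2 + 3 + 3 = 10.

10


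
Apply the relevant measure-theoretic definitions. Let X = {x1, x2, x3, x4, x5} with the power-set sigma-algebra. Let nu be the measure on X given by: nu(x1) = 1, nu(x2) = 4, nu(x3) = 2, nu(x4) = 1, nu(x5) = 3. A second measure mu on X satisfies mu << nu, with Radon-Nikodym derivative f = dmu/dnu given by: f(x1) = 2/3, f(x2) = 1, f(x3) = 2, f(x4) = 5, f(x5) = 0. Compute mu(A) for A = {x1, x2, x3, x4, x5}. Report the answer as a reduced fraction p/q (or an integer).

By the defining property of the Radon-Nikodym derivative, for every measurable set A,
  mu(A) = integral_A f dnu.
Since nu is a discrete measure concentrated on the atoms of X, the integral over A reduces to the sum
  mu(A) = sum_{x in A} f(x) * nu({x}).
Computing each term:
  x1: f(x1) * nu(x1) = 2/3 * 1 = 2/3.
  x2: f(x2) * nu(x2) = 1 * 4 = 4.
  x3: f(x3) * nu(x3) = 2 * 2 = 4.
  x4: f(x4) * nu(x4) = 5 * 1 = 5.
  x5: f(x5) * nu(x5) = 0 * 3 = 0.
Summing: mu(A) = 2/3 + 4 + 4 + 5 + 0 = 41/3.

41/3


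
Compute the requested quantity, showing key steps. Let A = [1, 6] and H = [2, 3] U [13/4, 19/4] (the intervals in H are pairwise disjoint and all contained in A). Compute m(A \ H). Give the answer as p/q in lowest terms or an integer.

The ambient interval has length m(A) = 6 - 1 = 5.
Since the holes are disjoint and sit inside A, by finite additivity
  m(H) = sum_i (b_i - a_i), and m(A \ H) = m(A) - m(H).
Computing the hole measures:
  m(H_1) = 3 - 2 = 1.
  m(H_2) = 19/4 - 13/4 = 3/2.
Summed: m(H) = 1 + 3/2 = 5/2.
So m(A \ H) = 5 - 5/2 = 5/2.

5/2


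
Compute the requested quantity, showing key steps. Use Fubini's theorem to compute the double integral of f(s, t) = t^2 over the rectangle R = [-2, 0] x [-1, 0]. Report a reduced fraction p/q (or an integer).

f(s, t) is a tensor product of a function of s and a function of t, and both factors are bounded continuous (hence Lebesgue integrable) on the rectangle, so Fubini's theorem applies:
  integral_R f d(m x m) = (integral_a1^b1 1 ds) * (integral_a2^b2 t^2 dt).
Inner integral in s: integral_{-2}^{0} 1 ds = (0^1 - (-2)^1)/1
  = 2.
Inner integral in t: integral_{-1}^{0} t^2 dt = (0^3 - (-1)^3)/3
  = 1/3.
Product: (2) * (1/3) = 2/3.

2/3


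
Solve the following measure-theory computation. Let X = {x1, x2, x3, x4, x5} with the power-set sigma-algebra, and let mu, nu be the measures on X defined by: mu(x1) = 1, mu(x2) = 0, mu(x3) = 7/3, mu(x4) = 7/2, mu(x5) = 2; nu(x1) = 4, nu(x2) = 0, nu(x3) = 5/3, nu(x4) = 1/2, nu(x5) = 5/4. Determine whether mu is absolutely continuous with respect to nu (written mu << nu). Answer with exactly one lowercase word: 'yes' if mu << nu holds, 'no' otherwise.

mu << nu means: every nu-null measurable set is also mu-null; equivalently, for every atom x, if nu({x}) = 0 then mu({x}) = 0.
Checking each atom:
  x1: nu = 4 > 0 -> no constraint.
  x2: nu = 0, mu = 0 -> consistent with mu << nu.
  x3: nu = 5/3 > 0 -> no constraint.
  x4: nu = 1/2 > 0 -> no constraint.
  x5: nu = 5/4 > 0 -> no constraint.
No atom violates the condition. Therefore mu << nu.

yes


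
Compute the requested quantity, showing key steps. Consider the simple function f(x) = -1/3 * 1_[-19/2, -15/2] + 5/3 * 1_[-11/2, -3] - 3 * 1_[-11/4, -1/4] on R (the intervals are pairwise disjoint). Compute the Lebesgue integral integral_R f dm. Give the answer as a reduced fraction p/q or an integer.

For a simple function f = sum_i c_i * 1_{A_i} with disjoint A_i,
  integral f dm = sum_i c_i * m(A_i).
Lengths of the A_i:
  m(A_1) = -15/2 - (-19/2) = 2.
  m(A_2) = -3 - (-11/2) = 5/2.
  m(A_3) = -1/4 - (-11/4) = 5/2.
Contributions c_i * m(A_i):
  (-1/3) * (2) = -2/3.
  (5/3) * (5/2) = 25/6.
  (-3) * (5/2) = -15/2.
Total: -2/3 + 25/6 - 15/2 = -4.

-4


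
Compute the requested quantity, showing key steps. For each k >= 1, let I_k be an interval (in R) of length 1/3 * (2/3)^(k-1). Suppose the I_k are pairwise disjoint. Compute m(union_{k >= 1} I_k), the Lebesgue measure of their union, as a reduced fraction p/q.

By countable additivity of the Lebesgue measure on pairwise disjoint measurable sets,
  m(union_{k >= 1} I_k) = sum_{k >= 1} m(I_k) = sum_{k >= 1} a * r^(k-1),
  with a = 1/3 and r = 2/3.
Since 0 < r = 2/3 < 1, the geometric series converges:
  sum_{k >= 1} a * r^(k-1) = a / (1 - r).
  = 1/3 / (1 - 2/3)
  = 1/3 / (1/3)
  = 1.

1


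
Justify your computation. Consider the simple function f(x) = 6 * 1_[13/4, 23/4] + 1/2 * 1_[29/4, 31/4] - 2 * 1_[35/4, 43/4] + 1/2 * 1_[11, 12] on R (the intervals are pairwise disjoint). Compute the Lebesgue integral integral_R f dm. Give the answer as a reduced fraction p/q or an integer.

For a simple function f = sum_i c_i * 1_{A_i} with disjoint A_i,
  integral f dm = sum_i c_i * m(A_i).
Lengths of the A_i:
  m(A_1) = 23/4 - 13/4 = 5/2.
  m(A_2) = 31/4 - 29/4 = 1/2.
  m(A_3) = 43/4 - 35/4 = 2.
  m(A_4) = 12 - 11 = 1.
Contributions c_i * m(A_i):
  (6) * (5/2) = 15.
  (1/2) * (1/2) = 1/4.
  (-2) * (2) = -4.
  (1/2) * (1) = 1/2.
Total: 15 + 1/4 - 4 + 1/2 = 47/4.

47/4


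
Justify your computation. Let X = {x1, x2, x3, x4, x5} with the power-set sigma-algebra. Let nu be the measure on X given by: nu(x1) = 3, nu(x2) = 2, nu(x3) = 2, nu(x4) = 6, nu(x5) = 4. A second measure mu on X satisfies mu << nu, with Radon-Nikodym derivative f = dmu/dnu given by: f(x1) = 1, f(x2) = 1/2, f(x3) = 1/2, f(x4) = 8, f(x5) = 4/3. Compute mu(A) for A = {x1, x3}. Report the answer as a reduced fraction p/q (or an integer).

By the defining property of the Radon-Nikodym derivative, for every measurable set A,
  mu(A) = integral_A f dnu.
Since nu is a discrete measure concentrated on the atoms of X, the integral over A reduces to the sum
  mu(A) = sum_{x in A} f(x) * nu({x}).
Computing each term:
  x1: f(x1) * nu(x1) = 1 * 3 = 3.
  x3: f(x3) * nu(x3) = 1/2 * 2 = 1.
Summing: mu(A) = 3 + 1 = 4.

4


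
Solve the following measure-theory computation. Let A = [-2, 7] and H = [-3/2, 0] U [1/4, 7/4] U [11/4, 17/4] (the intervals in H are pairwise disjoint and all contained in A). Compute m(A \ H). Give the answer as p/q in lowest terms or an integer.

The ambient interval has length m(A) = 7 - (-2) = 9.
Since the holes are disjoint and sit inside A, by finite additivity
  m(H) = sum_i (b_i - a_i), and m(A \ H) = m(A) - m(H).
Computing the hole measures:
  m(H_1) = 0 - (-3/2) = 3/2.
  m(H_2) = 7/4 - 1/4 = 3/2.
  m(H_3) = 17/4 - 11/4 = 3/2.
Summed: m(H) = 3/2 + 3/2 + 3/2 = 9/2.
So m(A \ H) = 9 - 9/2 = 9/2.

9/2


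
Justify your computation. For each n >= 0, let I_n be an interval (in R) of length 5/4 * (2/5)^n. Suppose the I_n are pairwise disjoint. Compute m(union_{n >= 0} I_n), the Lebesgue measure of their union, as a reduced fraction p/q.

By countable additivity of the Lebesgue measure on pairwise disjoint measurable sets,
  m(union_{n >= 0} I_n) = sum_{n >= 0} m(I_n) = sum_{n >= 0} a * r^n,
  with a = 5/4 and r = 2/5.
Since 0 < r = 2/5 < 1, the geometric series converges:
  sum_{n >= 0} a * r^n = a / (1 - r).
  = 5/4 / (1 - 2/5)
  = 5/4 / (3/5)
  = 25/12.

25/12


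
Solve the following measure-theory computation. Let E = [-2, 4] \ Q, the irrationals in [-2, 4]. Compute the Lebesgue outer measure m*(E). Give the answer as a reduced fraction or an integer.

The interval I = [-2, 4] has m(I) = 4 - (-2) = 6 (endpoints are measure-zero, so open/closed/half-open agree). Write I = (I cap Q) u (I \ Q). The rationals in I are countable, so m*(I cap Q) = 0 (cover each rational by intervals whose total length is arbitrarily small). By countable subadditivity m*(I) <= m*(I cap Q) + m*(I \ Q), hence m*(I \ Q) >= m(I) = 6. The reverse inequality m*(I \ Q) <= m*(I) = 6 is trivial since (I \ Q) is a subset of I. Therefore m*(I \ Q) = 6.

6


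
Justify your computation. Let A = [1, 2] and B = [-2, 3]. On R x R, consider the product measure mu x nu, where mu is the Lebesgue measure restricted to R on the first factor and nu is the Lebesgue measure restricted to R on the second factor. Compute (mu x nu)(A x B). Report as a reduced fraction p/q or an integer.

For a measurable rectangle A x B, the product measure satisfies
  (mu x nu)(A x B) = mu(A) * nu(B).
  mu(A) = 1.
  nu(B) = 5.
  (mu x nu)(A x B) = 1 * 5 = 5.

5


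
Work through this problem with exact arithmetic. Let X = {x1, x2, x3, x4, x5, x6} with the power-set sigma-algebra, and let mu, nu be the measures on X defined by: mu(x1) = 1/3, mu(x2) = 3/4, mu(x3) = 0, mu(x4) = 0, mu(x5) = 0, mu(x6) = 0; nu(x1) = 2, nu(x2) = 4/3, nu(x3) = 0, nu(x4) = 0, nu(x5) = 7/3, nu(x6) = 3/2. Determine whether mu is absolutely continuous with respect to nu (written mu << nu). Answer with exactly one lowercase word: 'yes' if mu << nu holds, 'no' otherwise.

mu << nu means: every nu-null measurable set is also mu-null; equivalently, for every atom x, if nu({x}) = 0 then mu({x}) = 0.
Checking each atom:
  x1: nu = 2 > 0 -> no constraint.
  x2: nu = 4/3 > 0 -> no constraint.
  x3: nu = 0, mu = 0 -> consistent with mu << nu.
  x4: nu = 0, mu = 0 -> consistent with mu << nu.
  x5: nu = 7/3 > 0 -> no constraint.
  x6: nu = 3/2 > 0 -> no constraint.
No atom violates the condition. Therefore mu << nu.

yes


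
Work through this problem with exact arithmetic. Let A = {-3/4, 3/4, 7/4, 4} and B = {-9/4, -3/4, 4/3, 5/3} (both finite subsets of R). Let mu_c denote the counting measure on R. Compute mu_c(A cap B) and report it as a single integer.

Counting measure on a finite set equals cardinality. mu_c(A cap B) = |A cap B| (elements appearing in both).
Enumerating the elements of A that also lie in B gives 1 element(s).
So mu_c(A cap B) = 1.

1


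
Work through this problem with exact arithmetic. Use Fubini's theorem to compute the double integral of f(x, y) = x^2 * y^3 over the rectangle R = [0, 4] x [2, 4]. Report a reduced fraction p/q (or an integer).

f(x, y) is a tensor product of a function of x and a function of y, and both factors are bounded continuous (hence Lebesgue integrable) on the rectangle, so Fubini's theorem applies:
  integral_R f d(m x m) = (integral_a1^b1 x^2 dx) * (integral_a2^b2 y^3 dy).
Inner integral in x: integral_{0}^{4} x^2 dx = (4^3 - 0^3)/3
  = 64/3.
Inner integral in y: integral_{2}^{4} y^3 dy = (4^4 - 2^4)/4
  = 60.
Product: (64/3) * (60) = 1280.

1280


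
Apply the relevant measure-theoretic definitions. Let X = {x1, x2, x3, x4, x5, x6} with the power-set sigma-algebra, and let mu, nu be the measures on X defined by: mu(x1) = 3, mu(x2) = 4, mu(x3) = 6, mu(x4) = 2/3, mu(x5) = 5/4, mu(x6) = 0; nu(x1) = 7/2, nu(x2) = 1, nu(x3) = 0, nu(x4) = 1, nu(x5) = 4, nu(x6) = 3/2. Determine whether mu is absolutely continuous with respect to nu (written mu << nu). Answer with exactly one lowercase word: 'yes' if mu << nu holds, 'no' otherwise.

mu << nu means: every nu-null measurable set is also mu-null; equivalently, for every atom x, if nu({x}) = 0 then mu({x}) = 0.
Checking each atom:
  x1: nu = 7/2 > 0 -> no constraint.
  x2: nu = 1 > 0 -> no constraint.
  x3: nu = 0, mu = 6 > 0 -> violates mu << nu.
  x4: nu = 1 > 0 -> no constraint.
  x5: nu = 4 > 0 -> no constraint.
  x6: nu = 3/2 > 0 -> no constraint.
The atom(s) x3 violate the condition (nu = 0 but mu > 0). Therefore mu is NOT absolutely continuous w.r.t. nu.

no


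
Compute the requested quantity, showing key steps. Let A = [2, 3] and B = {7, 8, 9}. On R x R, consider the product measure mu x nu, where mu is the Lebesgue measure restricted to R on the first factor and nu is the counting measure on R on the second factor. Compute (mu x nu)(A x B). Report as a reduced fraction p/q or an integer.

For a measurable rectangle A x B, the product measure satisfies
  (mu x nu)(A x B) = mu(A) * nu(B).
  mu(A) = 1.
  nu(B) = 3.
  (mu x nu)(A x B) = 1 * 3 = 3.

3


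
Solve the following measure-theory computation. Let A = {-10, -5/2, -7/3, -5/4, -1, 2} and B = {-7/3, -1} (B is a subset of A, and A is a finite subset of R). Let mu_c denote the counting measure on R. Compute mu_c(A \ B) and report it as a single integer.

Counting measure assigns mu_c(E) = |E| (number of elements) when E is finite. For B subset A, A \ B is the set of elements of A not in B, so |A \ B| = |A| - |B|.
|A| = 6, |B| = 2, so mu_c(A \ B) = 6 - 2 = 4.

4


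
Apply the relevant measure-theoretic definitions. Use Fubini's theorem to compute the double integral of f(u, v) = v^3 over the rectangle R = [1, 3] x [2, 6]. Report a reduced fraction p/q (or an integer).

f(u, v) is a tensor product of a function of u and a function of v, and both factors are bounded continuous (hence Lebesgue integrable) on the rectangle, so Fubini's theorem applies:
  integral_R f d(m x m) = (integral_a1^b1 1 du) * (integral_a2^b2 v^3 dv).
Inner integral in u: integral_{1}^{3} 1 du = (3^1 - 1^1)/1
  = 2.
Inner integral in v: integral_{2}^{6} v^3 dv = (6^4 - 2^4)/4
  = 320.
Product: (2) * (320) = 640.

640


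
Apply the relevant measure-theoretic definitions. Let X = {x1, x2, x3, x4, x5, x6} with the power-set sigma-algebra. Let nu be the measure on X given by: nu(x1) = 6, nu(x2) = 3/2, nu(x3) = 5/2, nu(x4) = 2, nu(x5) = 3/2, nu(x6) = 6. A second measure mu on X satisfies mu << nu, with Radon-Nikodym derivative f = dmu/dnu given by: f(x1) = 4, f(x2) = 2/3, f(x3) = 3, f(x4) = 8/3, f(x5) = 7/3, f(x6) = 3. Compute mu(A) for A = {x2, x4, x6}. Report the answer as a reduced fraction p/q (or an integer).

By the defining property of the Radon-Nikodym derivative, for every measurable set A,
  mu(A) = integral_A f dnu.
Since nu is a discrete measure concentrated on the atoms of X, the integral over A reduces to the sum
  mu(A) = sum_{x in A} f(x) * nu({x}).
Computing each term:
  x2: f(x2) * nu(x2) = 2/3 * 3/2 = 1.
  x4: f(x4) * nu(x4) = 8/3 * 2 = 16/3.
  x6: f(x6) * nu(x6) = 3 * 6 = 18.
Summing: mu(A) = 1 + 16/3 + 18 = 73/3.

73/3


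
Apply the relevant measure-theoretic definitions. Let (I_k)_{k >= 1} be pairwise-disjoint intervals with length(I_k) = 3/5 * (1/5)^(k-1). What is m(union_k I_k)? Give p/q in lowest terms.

By countable additivity of the Lebesgue measure on pairwise disjoint measurable sets,
  m(union_{k >= 1} I_k) = sum_{k >= 1} m(I_k) = sum_{k >= 1} a * r^(k-1),
  with a = 3/5 and r = 1/5.
Since 0 < r = 1/5 < 1, the geometric series converges:
  sum_{k >= 1} a * r^(k-1) = a / (1 - r).
  = 3/5 / (1 - 1/5)
  = 3/5 / (4/5)
  = 3/4.

3/4


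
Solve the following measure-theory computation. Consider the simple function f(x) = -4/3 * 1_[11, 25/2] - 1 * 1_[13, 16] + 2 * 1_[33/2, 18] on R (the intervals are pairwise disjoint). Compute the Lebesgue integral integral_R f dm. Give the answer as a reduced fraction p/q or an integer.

For a simple function f = sum_i c_i * 1_{A_i} with disjoint A_i,
  integral f dm = sum_i c_i * m(A_i).
Lengths of the A_i:
  m(A_1) = 25/2 - 11 = 3/2.
  m(A_2) = 16 - 13 = 3.
  m(A_3) = 18 - 33/2 = 3/2.
Contributions c_i * m(A_i):
  (-4/3) * (3/2) = -2.
  (-1) * (3) = -3.
  (2) * (3/2) = 3.
Total: -2 - 3 + 3 = -2.

-2


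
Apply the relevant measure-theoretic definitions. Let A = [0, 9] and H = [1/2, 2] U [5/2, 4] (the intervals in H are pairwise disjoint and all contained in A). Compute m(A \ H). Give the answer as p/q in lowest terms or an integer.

The ambient interval has length m(A) = 9 - 0 = 9.
Since the holes are disjoint and sit inside A, by finite additivity
  m(H) = sum_i (b_i - a_i), and m(A \ H) = m(A) - m(H).
Computing the hole measures:
  m(H_1) = 2 - 1/2 = 3/2.
  m(H_2) = 4 - 5/2 = 3/2.
Summed: m(H) = 3/2 + 3/2 = 3.
So m(A \ H) = 9 - 3 = 6.

6


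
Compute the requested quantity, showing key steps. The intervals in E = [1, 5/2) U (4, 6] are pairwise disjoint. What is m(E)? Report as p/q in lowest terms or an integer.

For pairwise disjoint intervals, m(union_i I_i) = sum_i m(I_i),
and m is invariant under swapping open/closed endpoints (single points have measure 0).
So m(E) = sum_i (b_i - a_i).
  I_1 has length 5/2 - 1 = 3/2.
  I_2 has length 6 - 4 = 2.
Summing:
  m(E) = 3/2 + 2 = 7/2.

7/2
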